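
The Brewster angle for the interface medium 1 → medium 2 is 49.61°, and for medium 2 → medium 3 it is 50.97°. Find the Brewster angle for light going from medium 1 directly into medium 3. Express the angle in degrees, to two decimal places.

Each Brewster angle gives a ratio: n₂/n₁ = tan 49.61° = 1.1754, n₃/n₂ = tan 50.97° = 1.2336.
So n₃/n₁ = (n₂/n₁)(n₃/n₂) = 1.1754 × 1.2336 = 1.4500.
θ_B(1→3) = arctan(1.4500) = 55.41°.

θ_B ≈ 55.41°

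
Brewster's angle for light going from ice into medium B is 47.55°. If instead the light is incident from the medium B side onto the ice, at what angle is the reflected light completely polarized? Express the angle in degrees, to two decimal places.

Reversing the direction swaps n₁ and n₂, so tan θ_B' = 1/tan θ_B and θ_B' = 90° − θ_B.
Hence θ_B' = 90° − 47.55° = 42.45°.

θ_B' ≈ 42.45°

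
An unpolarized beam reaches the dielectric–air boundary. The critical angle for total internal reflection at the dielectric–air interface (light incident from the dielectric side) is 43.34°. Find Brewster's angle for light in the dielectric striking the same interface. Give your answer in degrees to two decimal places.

θ_B ≈ 34.46°

sin θ_c = n₂/n₁, so n₂/n₁ = sin 43.34° = 0.6863.
Brewster: tan θ_B = n₂/n₁ = 0.6863.
θ_B = arctan(0.6863) = 34.46°.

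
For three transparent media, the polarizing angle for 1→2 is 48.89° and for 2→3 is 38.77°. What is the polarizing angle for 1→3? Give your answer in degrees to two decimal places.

θ_B ≈ 42.63°

tan θ_B(1→2) = n₂/n₁ = tan 48.89° = 1.1459.
tan θ_B(2→3) = n₃/n₂ = tan 38.77° = 0.8032.
Multiplying, n₃/n₁ = 1.1459 × 0.8032 = 0.9204, and θ_B(1→3) = arctan 0.9204 = 42.63°.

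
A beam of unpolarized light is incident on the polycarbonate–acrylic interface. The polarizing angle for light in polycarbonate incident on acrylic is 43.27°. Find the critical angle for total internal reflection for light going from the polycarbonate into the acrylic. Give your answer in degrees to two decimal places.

θ_c ≈ 70.28°

n₂/n₁ = tan 43.27° = 0.9414; the critical angle satisfies sin θ_c = n₂/n₁.
θ_c = arcsin(0.9414) = 70.28°.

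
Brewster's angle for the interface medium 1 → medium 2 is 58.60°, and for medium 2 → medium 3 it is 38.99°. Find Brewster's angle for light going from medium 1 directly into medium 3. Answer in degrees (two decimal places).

θ_B ≈ 52.98°

n₂/n₁ = tan 58.60° = 1.6383 and n₃/n₂ = tan 38.99° = 0.8095.
n₃/n₁ = 1.3262. Then tan θ_B(1→3) = n₃/n₁, so θ_B(1→3) = arctan(1.3262) = 52.98°.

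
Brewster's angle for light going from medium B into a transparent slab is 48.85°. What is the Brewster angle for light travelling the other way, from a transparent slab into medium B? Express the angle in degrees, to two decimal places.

θ_B' ≈ 41.15°

The two Brewster angles are complementary: θ_B' = 90° − θ_B = 90° − 48.85° = 41.15°.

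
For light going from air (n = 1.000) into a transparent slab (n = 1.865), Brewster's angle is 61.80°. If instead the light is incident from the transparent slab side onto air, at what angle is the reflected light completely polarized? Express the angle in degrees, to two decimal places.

The two Brewster angles are complementary: θ_B' = 90° − θ_B = 90° − 61.80° = 28.20°.

θ_B' ≈ 28.20°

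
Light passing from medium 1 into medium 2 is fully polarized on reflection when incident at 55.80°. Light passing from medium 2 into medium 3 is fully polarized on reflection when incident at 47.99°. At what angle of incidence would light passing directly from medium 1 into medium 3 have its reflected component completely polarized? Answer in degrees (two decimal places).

θ_B ≈ 58.53°

tan θ_B(1→2) = n₂/n₁ = tan 55.80° = 1.4715.
tan θ_B(2→3) = n₃/n₂ = tan 47.99° = 1.1102.
So n₃/n₁ = (n₂/n₁)(n₃/n₂) = 1.4715 × 1.1102 = 1.6336.
θ_B(1→3) = arctan(1.6336) = 58.53°.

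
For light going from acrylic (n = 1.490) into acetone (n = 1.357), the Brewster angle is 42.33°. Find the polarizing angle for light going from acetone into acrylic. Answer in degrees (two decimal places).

tan θ_B' = n₁/n₂ = 1/tan θ_B, so θ_B' = 90° − θ_B.
θ_B' = 90° − 42.33° = 47.67°.

θ_B' ≈ 47.67°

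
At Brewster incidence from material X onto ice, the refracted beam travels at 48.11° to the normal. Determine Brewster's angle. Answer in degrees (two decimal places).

At Brewster's angle the reflected and refracted rays are perpendicular, so θ_B + θ_t = 90°.
θ_B = 90° − 48.11° = 41.89°.

θ_B ≈ 41.89°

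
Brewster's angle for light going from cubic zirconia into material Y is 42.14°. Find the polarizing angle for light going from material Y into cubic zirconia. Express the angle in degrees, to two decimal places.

The two Brewster angles are complementary: θ_B' = 90° − θ_B = 90° − 42.14° = 47.86°.

θ_B' ≈ 47.86°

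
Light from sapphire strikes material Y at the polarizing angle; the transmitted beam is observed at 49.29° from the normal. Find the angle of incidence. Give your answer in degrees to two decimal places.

θ_B ≈ 40.71°

Brewster's condition makes the reflected and refracted beams perpendicular: θ_B + θ_t = 90°.
θ_B = 90° − 49.29° = 40.71°.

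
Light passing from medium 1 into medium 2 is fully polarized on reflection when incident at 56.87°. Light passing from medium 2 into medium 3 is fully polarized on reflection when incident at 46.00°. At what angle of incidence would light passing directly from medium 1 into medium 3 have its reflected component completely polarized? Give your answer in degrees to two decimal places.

tan θ_B(1→2) = n₂/n₁ = tan 56.87° = 1.5322.
tan θ_B(2→3) = n₃/n₂ = tan 46.00° = 1.0355.
Multiplying, n₃/n₁ = 1.5322 × 1.0355 = 1.5867, and θ_B(1→3) = arctan 1.5867 = 57.78°.

θ_B ≈ 57.78°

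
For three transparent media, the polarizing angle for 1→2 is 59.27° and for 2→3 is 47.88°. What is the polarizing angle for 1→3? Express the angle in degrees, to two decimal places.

θ_B ≈ 61.74°

n₂/n₁ = tan 59.27° = 1.6822 and n₃/n₂ = tan 47.88° = 1.1059.
n₃/n₁ = 1.8604. Then tan θ_B(1→3) = n₃/n₁, so θ_B(1→3) = arctan(1.8604) = 61.74°.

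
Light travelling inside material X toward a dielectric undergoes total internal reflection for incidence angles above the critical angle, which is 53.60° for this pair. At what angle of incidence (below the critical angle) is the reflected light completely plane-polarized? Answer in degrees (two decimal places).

At the critical angle sin θ_c = n₂/n₁, giving n₂/n₁ = sin 53.60° = 0.8049.
Then tan θ_B = n₂/n₁ = 0.8049, so θ_B = arctan 0.8049 = 38.83°.

θ_B ≈ 38.83°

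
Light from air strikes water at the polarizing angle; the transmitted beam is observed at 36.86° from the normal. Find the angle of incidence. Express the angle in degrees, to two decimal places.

Brewster's condition makes the reflected and refracted beams perpendicular: θ_B + θ_t = 90°.
So θ_B = 90° − θ_t = 90° − 36.86° = 53.14°.

θ_B ≈ 53.14°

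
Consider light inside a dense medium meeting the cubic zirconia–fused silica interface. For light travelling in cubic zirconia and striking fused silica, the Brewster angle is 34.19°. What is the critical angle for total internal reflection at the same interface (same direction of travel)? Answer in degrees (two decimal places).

From Brewster, n₂/n₁ = tan θ_B = tan 34.19° = 0.6793.
Then sin θ_c = n₂/n₁ = 0.6793, so θ_c = arcsin 0.6793 = 42.79°.

θ_c ≈ 42.79°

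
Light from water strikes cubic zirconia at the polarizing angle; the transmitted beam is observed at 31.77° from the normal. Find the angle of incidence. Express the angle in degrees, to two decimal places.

Since the reflected and refracted rays are at right angles at the polarizing angle, θ_B + θ_t = 90°.
θ_B = 90° − 31.77° = 58.23°.

θ_B ≈ 58.23°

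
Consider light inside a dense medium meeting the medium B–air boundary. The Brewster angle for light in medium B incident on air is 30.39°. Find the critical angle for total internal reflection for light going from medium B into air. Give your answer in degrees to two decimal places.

tan θ_B = n₂/n₁ = tan 30.39° = 0.5865.
Total internal reflection: sin θ_c = n₂/n₁ = 0.5865.
θ_c = arcsin(0.5865) = 35.91°.

θ_c ≈ 35.91°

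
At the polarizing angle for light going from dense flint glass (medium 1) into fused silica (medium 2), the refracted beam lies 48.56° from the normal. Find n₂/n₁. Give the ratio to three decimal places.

θ_B + θ_t = 90°, so θ_B = 90° − 48.56° = 41.44°.
tan θ_B = n₂/n₁, so n₂/n₁ = tan 41.44° = 0.883.

n₂/n₁ ≈ 0.883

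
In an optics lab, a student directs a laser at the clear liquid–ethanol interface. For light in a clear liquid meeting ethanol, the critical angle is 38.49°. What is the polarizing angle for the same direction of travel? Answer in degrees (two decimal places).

sin θ_c = n₂/n₁, so n₂/n₁ = sin 38.49° = 0.6224.
Brewster: tan θ_B = n₂/n₁ = 0.6224.
θ_B = arctan(0.6224) = 31.90°.

θ_B ≈ 31.90°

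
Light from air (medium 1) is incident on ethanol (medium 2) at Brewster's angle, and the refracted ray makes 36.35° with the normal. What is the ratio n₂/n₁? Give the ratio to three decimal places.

n₂/n₁ ≈ 1.359

At Brewster incidence θ_B = 90° − θ_t = 90° − 36.35° = 53.65°.
Then n₂/n₁ = tan θ_B = tan 53.65° = 1.359.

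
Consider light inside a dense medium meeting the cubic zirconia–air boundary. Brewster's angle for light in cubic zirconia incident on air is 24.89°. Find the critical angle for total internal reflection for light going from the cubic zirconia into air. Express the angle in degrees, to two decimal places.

θ_c ≈ 27.64°

From Brewster, n₂/n₁ = tan θ_B = tan 24.89° = 0.4640.
Then sin θ_c = n₂/n₁ = 0.4640, so θ_c = arcsin 0.4640 = 27.64°.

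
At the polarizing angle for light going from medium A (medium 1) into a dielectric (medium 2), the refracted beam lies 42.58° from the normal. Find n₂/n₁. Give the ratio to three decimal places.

n₂/n₁ ≈ 1.088

θ_B + θ_t = 90°, so θ_B = 90° − 42.58° = 47.42°.
tan θ_B = n₂/n₁, so n₂/n₁ = tan 47.42° = 1.088.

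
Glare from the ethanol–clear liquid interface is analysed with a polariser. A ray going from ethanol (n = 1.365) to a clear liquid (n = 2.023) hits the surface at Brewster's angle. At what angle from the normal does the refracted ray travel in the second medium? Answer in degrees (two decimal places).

θ_B = arctan(n₂/n₁) = arctan(2.023/1.365) = 55.99°.
Since θ_B + θ_t = 90° at Brewster incidence, θ_t = 90° − 55.99° = 34.01°.

θ_t ≈ 34.01°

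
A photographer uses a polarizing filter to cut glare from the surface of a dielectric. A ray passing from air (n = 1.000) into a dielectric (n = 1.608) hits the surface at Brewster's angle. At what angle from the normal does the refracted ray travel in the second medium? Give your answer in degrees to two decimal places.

θ_t ≈ 31.88°

First find Brewster's angle: tan θ_B = 1.608/1.000 = 1.6080, giving θ_B = 58.12°.
At Brewster's angle the reflected and refracted rays are perpendicular, so θ_t = 90° − θ_B = 90° − 58.12° = 31.88°.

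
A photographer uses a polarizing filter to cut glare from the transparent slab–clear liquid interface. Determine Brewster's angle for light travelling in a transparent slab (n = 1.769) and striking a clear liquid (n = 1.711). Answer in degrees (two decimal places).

θ_B ≈ 44.05°

tan θ_B = n₂/n₁ = 1.711/1.769 = 0.9672. Taking the arctangent, θ_B = 44.05°.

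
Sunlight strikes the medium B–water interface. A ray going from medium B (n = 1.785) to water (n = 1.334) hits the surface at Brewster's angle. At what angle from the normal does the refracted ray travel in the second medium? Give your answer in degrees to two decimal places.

First find Brewster's angle: tan θ_B = 1.334/1.785 = 0.7473, giving θ_B = 36.77°.
At Brewster's angle the reflected and refracted rays are perpendicular, so θ_t = 90° − θ_B = 90° − 36.77° = 53.23°.

θ_t ≈ 53.23°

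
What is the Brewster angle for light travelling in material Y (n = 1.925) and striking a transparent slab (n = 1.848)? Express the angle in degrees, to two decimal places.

At Brewster's angle the reflected and refracted rays are perpendicular, which with Snell's law gives tan θ_B = n₂/n₁.
Here n₂/n₁ = 1.848/1.925 = 0.9600, and Brewster's law gives tan θ_B = n₂/n₁.
θ_B = arctan(0.9600) = 43.83°.

θ_B ≈ 43.83°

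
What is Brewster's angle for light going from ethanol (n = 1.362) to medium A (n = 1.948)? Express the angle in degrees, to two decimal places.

θ_B ≈ 55.04°

tan θ_B = n₂/n₁ = 1.948/1.362 = 1.4302. Taking the arctangent, θ_B = 55.04°.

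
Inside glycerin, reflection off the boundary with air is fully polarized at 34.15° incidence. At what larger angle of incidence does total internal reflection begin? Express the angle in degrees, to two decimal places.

θ_c ≈ 42.71°

From Brewster, n₂/n₁ = tan θ_B = tan 34.15° = 0.6783.
Then sin θ_c = n₂/n₁ = 0.6783, so θ_c = arcsin 0.6783 = 42.71°.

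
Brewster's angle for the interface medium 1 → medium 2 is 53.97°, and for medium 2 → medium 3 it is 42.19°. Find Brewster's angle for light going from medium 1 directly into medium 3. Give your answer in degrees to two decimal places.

n₂/n₁ = tan 53.97° = 1.3749 and n₃/n₂ = tan 42.19° = 0.9064.
n₃/n₁ = 1.2462. Then tan θ_B(1→3) = n₃/n₁, so θ_B(1→3) = arctan(1.2462) = 51.26°.

θ_B ≈ 51.26°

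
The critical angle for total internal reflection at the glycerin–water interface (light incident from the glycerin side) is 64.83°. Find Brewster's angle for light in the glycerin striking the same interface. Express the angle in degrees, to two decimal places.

sin θ_c = n₂/n₁, so n₂/n₁ = sin 64.83° = 0.9050.
Brewster: tan θ_B = n₂/n₁ = 0.9050.
θ_B = arctan(0.9050) = 42.15°.

θ_B ≈ 42.15°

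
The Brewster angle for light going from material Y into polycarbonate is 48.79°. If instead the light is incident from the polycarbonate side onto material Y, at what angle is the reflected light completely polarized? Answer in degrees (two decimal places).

Reversing the direction swaps n₁ and n₂, so tan θ_B' = 1/tan θ_B and θ_B' = 90° − θ_B.
Hence θ_B' = 90° − 48.79° = 41.21°.

θ_B' ≈ 41.21°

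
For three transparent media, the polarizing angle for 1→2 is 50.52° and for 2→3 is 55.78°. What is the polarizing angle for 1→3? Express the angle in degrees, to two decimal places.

θ_B ≈ 60.74°

Each Brewster angle gives a ratio: n₂/n₁ = tan 50.52° = 1.2140, n₃/n₂ = tan 55.78° = 1.4704.
So n₃/n₁ = (n₂/n₁)(n₃/n₂) = 1.2140 × 1.4704 = 1.7849.
θ_B(1→3) = arctan(1.7849) = 60.74°.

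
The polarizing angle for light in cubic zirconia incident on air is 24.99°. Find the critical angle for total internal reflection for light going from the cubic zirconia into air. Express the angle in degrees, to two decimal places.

θ_c ≈ 27.78°

From Brewster, n₂/n₁ = tan θ_B = tan 24.99° = 0.4661.
Then sin θ_c = n₂/n₁ = 0.4661, so θ_c = arcsin 0.4661 = 27.78°.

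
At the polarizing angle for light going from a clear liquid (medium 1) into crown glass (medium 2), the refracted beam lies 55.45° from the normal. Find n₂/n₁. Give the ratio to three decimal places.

n₂/n₁ ≈ 0.689

θ_B + θ_t = 90°, so θ_B = 90° − 55.45° = 34.55°.
Then n₂/n₁ = tan θ_B = tan 34.55° = 0.689.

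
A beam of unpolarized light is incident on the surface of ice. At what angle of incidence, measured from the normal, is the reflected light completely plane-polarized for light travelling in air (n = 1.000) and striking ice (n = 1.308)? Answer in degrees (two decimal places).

θ_B ≈ 52.60°

tan θ_B = n₂/n₁ = 1.308/1.000 = 1.3080. Taking the arctangent, θ_B = 52.60°.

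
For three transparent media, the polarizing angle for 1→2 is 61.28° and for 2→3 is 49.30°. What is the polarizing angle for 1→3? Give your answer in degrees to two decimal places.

θ_B ≈ 64.77°

Each Brewster angle gives a ratio: n₂/n₁ = tan 61.28° = 1.8250, n₃/n₂ = tan 49.30° = 1.1626.
Multiplying, n₃/n₁ = 1.8250 × 1.1626 = 2.1218, and θ_B(1→3) = arctan 2.1218 = 64.77°.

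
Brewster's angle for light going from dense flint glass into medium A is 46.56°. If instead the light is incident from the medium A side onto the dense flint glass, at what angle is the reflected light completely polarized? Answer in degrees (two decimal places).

θ_B' ≈ 43.44°

Reversing the direction swaps n₁ and n₂, so tan θ_B' = 1/tan θ_B and θ_B' = 90° − θ_B.
Hence θ_B' = 90° − 46.56° = 43.44°.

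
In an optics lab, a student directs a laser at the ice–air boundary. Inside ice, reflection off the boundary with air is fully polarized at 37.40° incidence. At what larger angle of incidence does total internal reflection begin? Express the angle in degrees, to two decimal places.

tan θ_B = n₂/n₁ = tan 37.40° = 0.7646.
Total internal reflection: sin θ_c = n₂/n₁ = 0.7646.
θ_c = arcsin(0.7646) = 49.87°.

θ_c ≈ 49.87°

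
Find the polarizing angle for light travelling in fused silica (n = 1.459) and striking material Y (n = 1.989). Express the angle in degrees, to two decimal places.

θ_B ≈ 53.74°

Here n₂/n₁ = 1.989/1.459 = 1.3633, and Brewster's law gives tan θ_B = n₂/n₁. Taking the arctangent, θ_B = 53.74°.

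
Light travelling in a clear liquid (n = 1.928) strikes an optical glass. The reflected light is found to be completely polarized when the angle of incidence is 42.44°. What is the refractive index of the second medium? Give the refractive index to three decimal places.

n ≈ 1.763

Brewster's law: tan θ_B = n₂/n₁ (light incident in a clear liquid, refracted into an optical glass).
n₂ = n₁ tan θ_B = 1.928 × tan 42.44° = 1.763.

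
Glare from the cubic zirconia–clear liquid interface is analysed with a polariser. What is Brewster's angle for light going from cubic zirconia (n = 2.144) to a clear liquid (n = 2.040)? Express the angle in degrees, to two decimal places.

tan θ_B = n₂/n₁ = 2.040/2.144 = 0.9515.
θ_B = arctan(0.9515) = 43.58°.

θ_B ≈ 43.58°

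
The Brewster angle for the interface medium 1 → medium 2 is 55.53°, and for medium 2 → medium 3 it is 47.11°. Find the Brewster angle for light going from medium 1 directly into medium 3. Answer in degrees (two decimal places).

tan θ_B(1→2) = n₂/n₁ = tan 55.53° = 1.4566.
tan θ_B(2→3) = n₃/n₂ = tan 47.11° = 1.0765.
So n₃/n₁ = (n₂/n₁)(n₃/n₂) = 1.4566 × 1.0765 = 1.5681.
θ_B(1→3) = arctan(1.5681) = 57.47°.

θ_B ≈ 57.47°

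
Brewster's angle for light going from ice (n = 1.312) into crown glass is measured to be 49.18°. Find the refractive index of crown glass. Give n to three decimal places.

n ≈ 1.519

Brewster's law: tan θ_B = n₂/n₁ (light incident in ice, refracted into crown glass).
n₂ = n₁ tan θ_B = 1.312 × tan 49.18° = 1.519.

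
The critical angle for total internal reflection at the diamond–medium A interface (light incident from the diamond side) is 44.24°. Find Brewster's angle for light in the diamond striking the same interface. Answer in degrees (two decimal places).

θ_B ≈ 34.90°

n₂/n₁ = sin θ_c = sin 44.24° = 0.6977.
tan θ_B equals the same ratio, so θ_B = arctan(0.6977) = 34.90°.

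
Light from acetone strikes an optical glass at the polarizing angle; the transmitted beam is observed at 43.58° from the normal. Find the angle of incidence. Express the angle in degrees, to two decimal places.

Brewster's condition makes the reflected and refracted beams perpendicular: θ_B + θ_t = 90°.
θ_B = 90° − 43.58° = 46.42°.

θ_B ≈ 46.42°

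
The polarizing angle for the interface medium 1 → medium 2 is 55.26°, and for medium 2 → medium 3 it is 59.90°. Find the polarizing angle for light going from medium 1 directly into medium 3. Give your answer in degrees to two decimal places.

θ_B ≈ 68.10°

Each Brewster angle gives a ratio: n₂/n₁ = tan 55.26° = 1.4420, n₃/n₂ = tan 59.90° = 1.7251.
Multiplying, n₃/n₁ = 1.4420 × 1.7251 = 2.4876, and θ_B(1→3) = arctan 2.4876 = 68.10°.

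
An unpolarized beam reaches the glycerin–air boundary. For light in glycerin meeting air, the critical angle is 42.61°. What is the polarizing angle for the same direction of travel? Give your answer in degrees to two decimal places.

At the critical angle sin θ_c = n₂/n₁, giving n₂/n₁ = sin 42.61° = 0.6770.
Then tan θ_B = n₂/n₁ = 0.6770, so θ_B = arctan 0.6770 = 34.10°.

θ_B ≈ 34.10°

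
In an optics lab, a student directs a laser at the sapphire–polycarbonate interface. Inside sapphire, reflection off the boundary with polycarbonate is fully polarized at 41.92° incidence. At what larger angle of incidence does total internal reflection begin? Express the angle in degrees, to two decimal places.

tan θ_B = n₂/n₁ = tan 41.92° = 0.8979.
Total internal reflection: sin θ_c = n₂/n₁ = 0.8979.
θ_c = arcsin(0.8979) = 63.88°.

θ_c ≈ 63.88°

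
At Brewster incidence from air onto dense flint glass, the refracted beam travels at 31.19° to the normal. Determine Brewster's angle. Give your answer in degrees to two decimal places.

Since the reflected and refracted rays are at right angles at the polarizing angle, θ_B + θ_t = 90°.
So θ_B = 90° − θ_t = 90° − 31.19° = 58.81°.

θ_B ≈ 58.81°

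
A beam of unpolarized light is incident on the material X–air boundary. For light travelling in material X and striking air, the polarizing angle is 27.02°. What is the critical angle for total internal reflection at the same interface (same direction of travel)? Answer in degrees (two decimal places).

θ_c ≈ 30.66°

n₂/n₁ = tan 27.02° = 0.5100; the critical angle satisfies sin θ_c = n₂/n₁.
θ_c = arcsin(0.5100) = 30.66°.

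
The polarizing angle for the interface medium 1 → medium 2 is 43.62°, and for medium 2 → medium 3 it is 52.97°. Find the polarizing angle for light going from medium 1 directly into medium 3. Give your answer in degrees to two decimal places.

θ_B ≈ 51.63°

n₂/n₁ = tan 43.62° = 0.9530 and n₃/n₂ = tan 52.97° = 1.3256.
Multiplying, n₃/n₁ = 0.9530 × 1.3256 = 1.2632, and θ_B(1→3) = arctan 1.2632 = 51.63°.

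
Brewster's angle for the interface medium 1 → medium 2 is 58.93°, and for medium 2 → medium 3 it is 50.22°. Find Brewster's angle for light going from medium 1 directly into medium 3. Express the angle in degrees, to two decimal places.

θ_B ≈ 63.36°

tan θ_B(1→2) = n₂/n₁ = tan 58.93° = 1.6597.
tan θ_B(2→3) = n₃/n₂ = tan 50.22° = 1.2011.
Multiplying, n₃/n₁ = 1.6597 × 1.2011 = 1.9934, and θ_B(1→3) = arctan 1.9934 = 63.36°.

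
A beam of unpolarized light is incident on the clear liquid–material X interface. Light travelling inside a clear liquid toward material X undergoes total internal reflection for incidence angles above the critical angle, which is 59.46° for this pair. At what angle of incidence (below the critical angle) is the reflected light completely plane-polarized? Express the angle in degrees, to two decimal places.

n₂/n₁ = sin θ_c = sin 59.46° = 0.8613.
tan θ_B equals the same ratio, so θ_B = arctan(0.8613) = 40.74°.

θ_B ≈ 40.74°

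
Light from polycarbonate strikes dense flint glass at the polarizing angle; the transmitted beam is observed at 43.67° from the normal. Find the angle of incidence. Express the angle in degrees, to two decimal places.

At Brewster's angle the reflected and refracted rays are perpendicular, so θ_B + θ_t = 90°.
θ_B = 90° − 43.67° = 46.33°.

θ_B ≈ 46.33°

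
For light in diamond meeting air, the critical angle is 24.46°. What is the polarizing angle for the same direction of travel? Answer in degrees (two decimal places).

n₂/n₁ = sin θ_c = sin 24.46° = 0.4141.
tan θ_B equals the same ratio, so θ_B = arctan(0.4141) = 22.49°.

θ_B ≈ 22.49°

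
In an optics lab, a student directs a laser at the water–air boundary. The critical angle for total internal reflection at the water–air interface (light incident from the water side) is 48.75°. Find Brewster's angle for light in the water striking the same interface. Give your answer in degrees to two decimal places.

θ_B ≈ 36.94°

sin θ_c = n₂/n₁, so n₂/n₁ = sin 48.75° = 0.7518.
Brewster: tan θ_B = n₂/n₁ = 0.7518.
θ_B = arctan(0.7518) = 36.94°.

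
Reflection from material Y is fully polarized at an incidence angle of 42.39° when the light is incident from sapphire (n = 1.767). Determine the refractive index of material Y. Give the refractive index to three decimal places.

n ≈ 1.613

Full polarization of the reflected beam means tan θ_B = n₂/n₁, where n₁ is the incident medium (sapphire).
n₂ = n₁ tan θ_B = 1.767 × tan 42.39° = 1.613.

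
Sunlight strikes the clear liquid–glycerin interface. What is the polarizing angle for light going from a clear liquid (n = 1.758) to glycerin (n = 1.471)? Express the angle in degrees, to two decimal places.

Brewster's condition: tan θ_B = n₂/n₁ = 1.471/1.758 = 0.8367.
So θ_B = arctan 0.8367 = 39.92°.

θ_B ≈ 39.92°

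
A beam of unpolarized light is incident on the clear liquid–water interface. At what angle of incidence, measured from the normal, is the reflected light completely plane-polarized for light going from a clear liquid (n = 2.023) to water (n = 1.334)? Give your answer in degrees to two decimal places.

tan θ_B = n₂/n₁ = 1.334/2.023 = 0.6594.
θ_B = arctan(0.6594) = 33.40°.

θ_B ≈ 33.40°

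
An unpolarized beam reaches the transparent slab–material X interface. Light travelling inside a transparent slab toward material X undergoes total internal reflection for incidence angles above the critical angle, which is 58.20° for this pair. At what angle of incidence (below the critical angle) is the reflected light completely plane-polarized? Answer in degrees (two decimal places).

n₂/n₁ = sin θ_c = sin 58.20° = 0.8499.
tan θ_B equals the same ratio, so θ_B = arctan(0.8499) = 40.36°.

θ_B ≈ 40.36°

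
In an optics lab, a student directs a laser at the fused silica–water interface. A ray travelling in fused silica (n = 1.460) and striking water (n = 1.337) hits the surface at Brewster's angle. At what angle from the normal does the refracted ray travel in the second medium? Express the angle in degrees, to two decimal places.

θ_t ≈ 47.52°

First find Brewster's angle: tan θ_B = 1.337/1.460 = 0.9158, giving θ_B = 42.48°.
The refracted ray is perpendicular to the reflected ray, so θ_t = 90° − θ_B = 47.52°.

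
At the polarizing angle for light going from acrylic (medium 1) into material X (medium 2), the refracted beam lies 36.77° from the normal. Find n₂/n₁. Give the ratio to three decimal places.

n₂/n₁ ≈ 1.338

At Brewster incidence θ_B = 90° − θ_t = 90° − 36.77° = 53.23°.
tan θ_B = n₂/n₁, so n₂/n₁ = tan 53.23° = 1.338.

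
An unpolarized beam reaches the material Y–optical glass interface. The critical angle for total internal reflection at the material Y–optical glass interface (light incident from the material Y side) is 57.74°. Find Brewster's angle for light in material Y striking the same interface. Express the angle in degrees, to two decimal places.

θ_B ≈ 40.22°

n₂/n₁ = sin θ_c = sin 57.74° = 0.8456.
tan θ_B equals the same ratio, so θ_B = arctan(0.8456) = 40.22°.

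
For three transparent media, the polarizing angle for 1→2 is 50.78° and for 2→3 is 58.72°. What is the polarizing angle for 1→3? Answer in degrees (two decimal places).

tan θ_B(1→2) = n₂/n₁ = tan 50.78° = 1.2252.
tan θ_B(2→3) = n₃/n₂ = tan 58.72° = 1.6460.
So n₃/n₁ = (n₂/n₁)(n₃/n₂) = 1.2252 × 1.6460 = 2.0168.
θ_B(1→3) = arctan(2.0168) = 63.63°.

θ_B ≈ 63.63°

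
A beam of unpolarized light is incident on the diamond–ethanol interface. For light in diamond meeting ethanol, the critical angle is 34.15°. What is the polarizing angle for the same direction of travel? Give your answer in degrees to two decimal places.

sin θ_c = n₂/n₁, so n₂/n₁ = sin 34.15° = 0.5614.
Brewster: tan θ_B = n₂/n₁ = 0.5614.
θ_B = arctan(0.5614) = 29.31°.

θ_B ≈ 29.31°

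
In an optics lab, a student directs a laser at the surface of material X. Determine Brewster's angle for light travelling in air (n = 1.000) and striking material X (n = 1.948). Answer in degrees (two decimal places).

tan θ_B = n₂/n₁ = 1.948/1.000 = 1.9480. Taking the arctangent, θ_B = 62.83°.

θ_B ≈ 62.83°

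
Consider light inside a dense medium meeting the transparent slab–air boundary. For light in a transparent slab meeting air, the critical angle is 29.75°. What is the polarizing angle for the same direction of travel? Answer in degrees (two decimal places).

n₂/n₁ = sin θ_c = sin 29.75° = 0.4962.
tan θ_B equals the same ratio, so θ_B = arctan(0.4962) = 26.39°.

θ_B ≈ 26.39°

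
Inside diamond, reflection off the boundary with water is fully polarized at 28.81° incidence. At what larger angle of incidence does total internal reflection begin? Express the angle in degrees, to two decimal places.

θ_c ≈ 33.37°

n₂/n₁ = tan 28.81° = 0.5500; the critical angle satisfies sin θ_c = n₂/n₁.
θ_c = arcsin(0.5500) = 33.37°.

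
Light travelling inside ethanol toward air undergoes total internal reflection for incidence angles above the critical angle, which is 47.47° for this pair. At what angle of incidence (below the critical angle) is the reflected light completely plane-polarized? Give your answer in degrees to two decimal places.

θ_B ≈ 36.39°

sin θ_c = n₂/n₁, so n₂/n₁ = sin 47.47° = 0.7369.
Brewster: tan θ_B = n₂/n₁ = 0.7369.
θ_B = arctan(0.7369) = 36.39°.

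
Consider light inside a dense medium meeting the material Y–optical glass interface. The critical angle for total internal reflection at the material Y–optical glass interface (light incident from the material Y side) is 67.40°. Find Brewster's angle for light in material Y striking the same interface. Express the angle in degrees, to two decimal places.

θ_B ≈ 42.71°

n₂/n₁ = sin θ_c = sin 67.40° = 0.9232.
tan θ_B equals the same ratio, so θ_B = arctan(0.9232) = 42.71°.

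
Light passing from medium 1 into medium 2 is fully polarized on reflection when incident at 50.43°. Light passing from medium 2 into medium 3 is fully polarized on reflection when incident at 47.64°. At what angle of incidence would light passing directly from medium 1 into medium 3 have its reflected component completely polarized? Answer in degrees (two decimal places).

θ_B ≈ 53.00°

tan θ_B(1→2) = n₂/n₁ = tan 50.43° = 1.2101.
tan θ_B(2→3) = n₃/n₂ = tan 47.64° = 1.0967.
n₃/n₁ = 1.3271. Then tan θ_B(1→3) = n₃/n₁, so θ_B(1→3) = arctan(1.3271) = 53.00°.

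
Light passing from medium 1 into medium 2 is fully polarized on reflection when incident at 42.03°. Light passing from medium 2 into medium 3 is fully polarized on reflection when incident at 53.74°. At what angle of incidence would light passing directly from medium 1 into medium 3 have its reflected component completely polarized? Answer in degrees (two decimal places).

Each Brewster angle gives a ratio: n₂/n₁ = tan 42.03° = 0.9014, n₃/n₂ = tan 53.74° = 1.3633.
Multiplying, n₃/n₁ = 0.9014 × 1.3633 = 1.2288, and θ_B(1→3) = arctan 1.2288 = 50.86°.

θ_B ≈ 50.86°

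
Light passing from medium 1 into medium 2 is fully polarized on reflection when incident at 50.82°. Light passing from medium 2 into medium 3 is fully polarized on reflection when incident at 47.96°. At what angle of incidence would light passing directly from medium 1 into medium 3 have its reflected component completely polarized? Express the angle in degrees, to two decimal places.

n₂/n₁ = tan 50.82° = 1.2270 and n₃/n₂ = tan 47.96° = 1.1091.
So n₃/n₁ = (n₂/n₁)(n₃/n₂) = 1.2270 × 1.1091 = 1.3608.
θ_B(1→3) = arctan(1.3608) = 53.69°.

θ_B ≈ 53.69°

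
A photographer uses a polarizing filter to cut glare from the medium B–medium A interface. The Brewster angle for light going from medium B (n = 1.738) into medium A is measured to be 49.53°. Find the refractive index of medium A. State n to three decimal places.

n ≈ 2.037

At the Brewster angle, tan θ_B = n₂/n₁ with n₁ on the incident side (medium B) and n₂ on the transmitted side (medium A).
n₂ = n₁ tan θ_B = 1.738 × tan 49.53° = 2.037.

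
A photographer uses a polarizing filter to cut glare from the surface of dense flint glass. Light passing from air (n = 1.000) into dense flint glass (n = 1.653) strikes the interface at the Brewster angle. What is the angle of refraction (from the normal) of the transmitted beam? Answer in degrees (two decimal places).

First find Brewster's angle: tan θ_B = 1.653/1.000 = 1.6530, giving θ_B = 58.83°.
The refracted ray is perpendicular to the reflected ray, so θ_t = 90° − θ_B = 31.17°.

θ_t ≈ 31.17°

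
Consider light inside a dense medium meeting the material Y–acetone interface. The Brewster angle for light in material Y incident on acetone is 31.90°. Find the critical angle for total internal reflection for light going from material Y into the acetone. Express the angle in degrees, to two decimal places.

θ_c ≈ 38.49°

tan θ_B = n₂/n₁ = tan 31.90° = 0.6224.
Total internal reflection: sin θ_c = n₂/n₁ = 0.6224.
θ_c = arcsin(0.6224) = 38.49°.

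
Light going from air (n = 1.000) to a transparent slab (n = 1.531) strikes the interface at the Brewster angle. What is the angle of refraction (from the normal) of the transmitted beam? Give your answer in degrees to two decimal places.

tan θ_B = n₂/n₁ = 1.531/1.000 = 1.5310, so θ_B = 56.85°.
Since θ_B + θ_t = 90° at Brewster incidence, θ_t = 90° − 56.85° = 33.15°.

θ_t ≈ 33.15°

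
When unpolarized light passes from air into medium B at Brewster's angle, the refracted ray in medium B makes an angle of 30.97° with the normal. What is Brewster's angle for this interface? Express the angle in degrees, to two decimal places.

Brewster's condition makes the reflected and refracted beams perpendicular: θ_B + θ_t = 90°.
θ_B = 90° − 30.97° = 59.03°.

θ_B ≈ 59.03°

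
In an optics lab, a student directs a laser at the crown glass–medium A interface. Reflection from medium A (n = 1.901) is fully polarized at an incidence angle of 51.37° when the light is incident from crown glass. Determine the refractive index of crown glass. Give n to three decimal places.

Full polarization of the reflected beam means tan θ_B = n₂/n₁, where n₁ is the incident medium (crown glass).
n₁ = n₂ / tan θ_B = 1.901 / tan 51.37° = 1.519.

n ≈ 1.519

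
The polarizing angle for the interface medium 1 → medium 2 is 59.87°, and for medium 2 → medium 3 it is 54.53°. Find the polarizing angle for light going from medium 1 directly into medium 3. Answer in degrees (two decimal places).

n₂/n₁ = tan 59.87° = 1.7230 and n₃/n₂ = tan 54.53° = 1.4035.
n₃/n₁ = 2.4182. Then tan θ_B(1→3) = n₃/n₁, so θ_B(1→3) = arctan(2.4182) = 67.53°.

θ_B ≈ 67.53°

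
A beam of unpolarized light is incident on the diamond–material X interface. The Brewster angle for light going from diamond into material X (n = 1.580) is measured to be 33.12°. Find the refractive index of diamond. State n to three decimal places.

Full polarization of the reflected beam means tan θ_B = n₂/n₁, where n₁ is the incident medium (diamond).
n₁ = n₂ / tan θ_B = 1.580 / tan 33.12° = 2.422.

n ≈ 2.422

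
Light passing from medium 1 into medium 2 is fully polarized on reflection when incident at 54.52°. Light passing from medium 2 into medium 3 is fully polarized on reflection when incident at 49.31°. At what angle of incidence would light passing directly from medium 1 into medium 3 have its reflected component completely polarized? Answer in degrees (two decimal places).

θ_B ≈ 58.50°

n₂/n₁ = tan 54.52° = 1.4030 and n₃/n₂ = tan 49.31° = 1.1630.
So n₃/n₁ = (n₂/n₁)(n₃/n₂) = 1.4030 × 1.1630 = 1.6317.
θ_B(1→3) = arctan(1.6317) = 58.50°.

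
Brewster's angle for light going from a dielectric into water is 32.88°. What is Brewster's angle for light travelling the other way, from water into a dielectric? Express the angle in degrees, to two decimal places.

θ_B' ≈ 57.12°

The two Brewster angles are complementary: θ_B' = 90° − θ_B = 90° − 32.88° = 57.12°.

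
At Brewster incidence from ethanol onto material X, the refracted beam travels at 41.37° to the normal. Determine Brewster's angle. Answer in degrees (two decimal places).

Since the reflected and refracted rays are at right angles at the polarizing angle, θ_B + θ_t = 90°.
θ_B = 90° − 41.37° = 48.63°.

θ_B ≈ 48.63°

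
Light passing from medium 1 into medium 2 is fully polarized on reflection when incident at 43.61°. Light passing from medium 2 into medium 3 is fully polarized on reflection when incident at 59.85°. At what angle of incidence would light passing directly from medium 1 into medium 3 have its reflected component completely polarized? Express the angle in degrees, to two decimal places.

tan θ_B(1→2) = n₂/n₁ = tan 43.61° = 0.9526.
tan θ_B(2→3) = n₃/n₂ = tan 59.85° = 1.7216.
Multiplying, n₃/n₁ = 0.9526 × 1.7216 = 1.6401, and θ_B(1→3) = arctan 1.6401 = 58.63°.

θ_B ≈ 58.63°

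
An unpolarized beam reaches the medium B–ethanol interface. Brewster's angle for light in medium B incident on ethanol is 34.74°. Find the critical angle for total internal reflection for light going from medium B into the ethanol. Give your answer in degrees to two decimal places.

θ_c ≈ 43.91°

n₂/n₁ = tan 34.74° = 0.6935; the critical angle satisfies sin θ_c = n₂/n₁.
θ_c = arcsin(0.6935) = 43.91°.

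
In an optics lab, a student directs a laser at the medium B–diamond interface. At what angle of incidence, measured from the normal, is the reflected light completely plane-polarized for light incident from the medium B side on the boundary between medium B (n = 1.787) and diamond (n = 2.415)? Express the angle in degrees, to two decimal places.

θ_B ≈ 53.50°

Brewster's condition: tan θ_B = n₂/n₁ = 2.415/1.787 = 1.3514.
θ_B = arctan(1.3514) = 53.50°.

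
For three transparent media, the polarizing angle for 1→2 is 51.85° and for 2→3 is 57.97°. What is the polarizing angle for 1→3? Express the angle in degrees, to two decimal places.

θ_B ≈ 63.83°

Each Brewster angle gives a ratio: n₂/n₁ = tan 51.85° = 1.2731, n₃/n₂ = tan 57.97° = 1.5985.
Multiplying, n₃/n₁ = 1.2731 × 1.5985 = 2.0349, and θ_B(1→3) = arctan 2.0349 = 63.83°.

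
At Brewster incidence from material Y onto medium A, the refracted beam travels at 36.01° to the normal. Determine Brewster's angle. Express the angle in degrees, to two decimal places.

Brewster's condition makes the reflected and refracted beams perpendicular: θ_B + θ_t = 90°.
θ_B = 90° − 36.01° = 53.99°.

θ_B ≈ 53.99°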